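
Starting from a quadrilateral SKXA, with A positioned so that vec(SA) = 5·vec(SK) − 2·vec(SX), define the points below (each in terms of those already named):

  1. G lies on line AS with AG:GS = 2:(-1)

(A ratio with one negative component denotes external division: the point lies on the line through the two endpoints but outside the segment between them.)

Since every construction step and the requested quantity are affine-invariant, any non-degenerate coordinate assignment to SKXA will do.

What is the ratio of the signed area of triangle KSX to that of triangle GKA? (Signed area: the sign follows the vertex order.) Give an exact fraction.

[KSX]:[GKA] = 1/4

Assign S = (0, 0), K = (1, 0), X = (0, 1), A = (5, -2) — the answer is frame-independent, so this choice is without loss of generality.
1. G lies on line AS with AG:GS = 2:(-1) ⇒ G = (-5, 2)
2·[KSX] = -1, 2·[GKA] = -4
[KSX]:[GKA] = -1:-4 = 1/4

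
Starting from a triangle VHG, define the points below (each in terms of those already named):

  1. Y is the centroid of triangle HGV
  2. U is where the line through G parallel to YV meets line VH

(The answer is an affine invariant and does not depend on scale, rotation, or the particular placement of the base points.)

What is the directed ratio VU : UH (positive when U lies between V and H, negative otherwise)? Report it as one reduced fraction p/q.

Work in coordinates with V = (0, 0), H = (1, 0), G = (0, 1).
1. Y is the centroid of triangle HGV ⇒ Y = (1/3, 1/3)
2. U is where the line through G parallel to YV meets line VH ⇒ U = (-1, 0)
U = V + t·(H−V) with t = -1, so VU:UH = t:(1−t) = -1:2

VU:UH = -1/2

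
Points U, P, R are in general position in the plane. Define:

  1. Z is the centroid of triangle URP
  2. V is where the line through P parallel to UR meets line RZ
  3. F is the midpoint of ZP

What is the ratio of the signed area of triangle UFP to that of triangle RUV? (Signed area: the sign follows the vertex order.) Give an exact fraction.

Work in coordinates with U = (0, 0), P = (1, 0), R = (0, 1).
1. Z is the centroid of triangle URP ⇒ Z = (1/3, 1/3)
2. V is where the line through P parallel to UR meets line RZ ⇒ V = (1, -1)
3. F is the midpoint of ZP ⇒ F = (2/3, 1/6)
2·[UFP] = -1/6, 2·[RUV] = 1
[UFP]:[RUV] = -1/6:1 = -1/6

[UFP]:[RUV] = -1/6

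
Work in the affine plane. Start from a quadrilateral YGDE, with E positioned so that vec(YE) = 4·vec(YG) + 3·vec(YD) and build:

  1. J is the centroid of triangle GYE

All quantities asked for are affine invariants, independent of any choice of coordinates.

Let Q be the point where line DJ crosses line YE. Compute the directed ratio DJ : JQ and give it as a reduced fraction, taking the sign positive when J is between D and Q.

Choose coordinates Y = (0, 0), G = (1, 0), D = (0, 1), E = (4, 3).
1. J is the centroid of triangle GYE ⇒ J = (5/3, 1)
line DJ meets YE at Q = (4/3, 1)
J = D + t·(Q−D) with t = 5/4, so DJ:JQ = 5/4:-1/4

DJ:JQ = -5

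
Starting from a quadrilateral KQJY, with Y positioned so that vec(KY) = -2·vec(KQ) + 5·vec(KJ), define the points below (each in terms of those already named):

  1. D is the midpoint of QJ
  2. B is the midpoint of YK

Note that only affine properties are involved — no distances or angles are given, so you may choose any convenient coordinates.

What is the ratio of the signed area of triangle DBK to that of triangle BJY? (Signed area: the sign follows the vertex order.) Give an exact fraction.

Set K = (0, 0), Q = (1, 0), J = (0, 1), Y = (-2, 5); any affine frame gives the same invariant.
1. D is the midpoint of QJ ⇒ D = (1/2, 1/2)
2. B is the midpoint of YK ⇒ B = (-1, 5/2)
2·[DBK] = 7/4, 2·[BJY] = 1
[DBK]:[BJY] = 7/4:1 = 7/4

[DBK]:[BJY] = 7/4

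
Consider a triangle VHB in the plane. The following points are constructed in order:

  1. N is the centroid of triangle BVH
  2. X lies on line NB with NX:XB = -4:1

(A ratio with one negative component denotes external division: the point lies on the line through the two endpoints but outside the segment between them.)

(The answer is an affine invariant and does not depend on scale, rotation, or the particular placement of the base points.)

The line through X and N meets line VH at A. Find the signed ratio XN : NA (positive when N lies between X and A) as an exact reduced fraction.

Choose coordinates V = (0, 0), H = (1, 0), B = (0, 1).
1. N is the centroid of triangle BVH ⇒ N = (1/3, 1/3)
2. X lies on line NB with NX:XB = -4:1 ⇒ X = (-1/9, 11/9)
line XN meets VH at A = (1/2, 0)
N = X + t·(A−X) with t = 8/11, so XN:NA = 8/11:3/11

XN:NA = 8/3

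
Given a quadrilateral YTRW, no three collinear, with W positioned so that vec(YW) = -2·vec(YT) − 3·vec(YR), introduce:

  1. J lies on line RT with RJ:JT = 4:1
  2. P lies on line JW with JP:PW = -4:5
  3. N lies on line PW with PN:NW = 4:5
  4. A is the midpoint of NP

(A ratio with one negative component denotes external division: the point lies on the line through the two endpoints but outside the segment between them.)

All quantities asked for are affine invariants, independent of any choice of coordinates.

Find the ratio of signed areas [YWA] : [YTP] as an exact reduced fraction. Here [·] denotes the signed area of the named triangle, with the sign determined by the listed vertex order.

[YWA]:[YTP] = 70/117

Set Y = (0, 0), T = (1, 0), R = (0, 1), W = (-2, -3); any affine frame gives the same invariant.
1. J lies on line RT with RJ:JT = 4:1 ⇒ J = (4/5, 1/5)
2. P lies on line JW with JP:PW = -4:5 ⇒ P = (12, 13)
3. N lies on line PW with PN:NW = 4:5 ⇒ N = (52/9, 53/9)
4. A is the midpoint of NP ⇒ A = (80/9, 85/9)
2·[YWA] = 70/9, 2·[YTP] = 13
[YWA]:[YTP] = 70/9:13 = 70/117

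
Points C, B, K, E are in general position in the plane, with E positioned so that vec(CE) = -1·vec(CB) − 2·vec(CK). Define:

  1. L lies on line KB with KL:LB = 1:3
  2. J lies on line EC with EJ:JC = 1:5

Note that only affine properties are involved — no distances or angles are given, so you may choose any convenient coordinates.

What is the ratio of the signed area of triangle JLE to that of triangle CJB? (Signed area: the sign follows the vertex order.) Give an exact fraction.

[JLE]:[CJB] = 1/40

Assign C = (0, 0), B = (1, 0), K = (0, 1), E = (-1, -2) — the answer is frame-independent, so this choice is without loss of generality.
1. L lies on line KB with KL:LB = 1:3 ⇒ L = (1/4, 3/4)
2. J lies on line EC with EJ:JC = 1:5 ⇒ J = (-5/6, -5/3)
2·[JLE] = 1/24, 2·[CJB] = 5/3
[JLE]:[CJB] = 1/24:5/3 = 1/40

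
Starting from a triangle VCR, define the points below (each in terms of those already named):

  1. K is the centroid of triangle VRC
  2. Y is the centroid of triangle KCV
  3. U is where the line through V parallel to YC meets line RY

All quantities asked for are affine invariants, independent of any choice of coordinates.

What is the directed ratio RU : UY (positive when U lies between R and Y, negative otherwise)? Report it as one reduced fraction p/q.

Work in coordinates with V = (0, 0), C = (1, 0), R = (0, 1).
1. K is the centroid of triangle VRC ⇒ K = (1/3, 1/3)
2. Y is the centroid of triangle KCV ⇒ Y = (4/9, 1/9)
3. U is where the line through V parallel to YC meets line RY ⇒ U = (5/9, -1/9)
U = R + t·(Y−R) with t = 5/4, so RU:UY = t:(1−t) = 5/4:-1/4

RU:UY = -5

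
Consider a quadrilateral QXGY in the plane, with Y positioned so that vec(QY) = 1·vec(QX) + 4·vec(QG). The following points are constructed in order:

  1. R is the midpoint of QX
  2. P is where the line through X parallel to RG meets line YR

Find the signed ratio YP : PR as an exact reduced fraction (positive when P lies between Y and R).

YP:PR = 4

Set Q = (0, 0), X = (1, 0), G = (0, 1), Y = (1, 4); any affine frame gives the same invariant.
1. R is the midpoint of QX ⇒ R = (1/2, 0)
2. P is where the line through X parallel to RG meets line YR ⇒ P = (3/5, 4/5)
P = Y + t·(R−Y) with t = 4/5, so YP:PR = t:(1−t) = 4/5:1/5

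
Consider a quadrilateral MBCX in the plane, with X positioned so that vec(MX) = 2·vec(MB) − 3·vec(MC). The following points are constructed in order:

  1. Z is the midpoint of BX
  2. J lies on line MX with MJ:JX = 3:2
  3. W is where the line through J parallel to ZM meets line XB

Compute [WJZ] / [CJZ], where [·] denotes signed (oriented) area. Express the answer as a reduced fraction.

Assign M = (0, 0), B = (1, 0), C = (0, 1), X = (2, -3) — the answer is frame-independent, so this choice is without loss of generality.
1. Z is the midpoint of BX ⇒ Z = (3/2, -3/2)
2. J lies on line MX with MJ:JX = 3:2 ⇒ J = (6/5, -9/5)
3. W is where the line through J parallel to ZM meets line XB ⇒ W = (9/5, -12/5)
2·[WJZ] = -9/25, 2·[CJZ] = 6/5
[WJZ]:[CJZ] = -9/25:6/5 = -3/10

[WJZ]:[CJZ] = -3/10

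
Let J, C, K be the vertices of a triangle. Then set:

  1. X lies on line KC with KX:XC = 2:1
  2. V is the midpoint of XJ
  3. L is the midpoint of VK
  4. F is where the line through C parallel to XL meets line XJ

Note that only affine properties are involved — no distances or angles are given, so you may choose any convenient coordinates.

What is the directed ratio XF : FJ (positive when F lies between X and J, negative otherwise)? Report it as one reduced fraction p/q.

XF:FJ = 1/3

Choose coordinates J = (0, 0), C = (1, 0), K = (0, 1).
1. X lies on line KC with KX:XC = 2:1 ⇒ X = (2/3, 1/3)
2. V is the midpoint of XJ ⇒ V = (1/3, 1/6)
3. L is the midpoint of VK ⇒ L = (1/6, 7/12)
4. F is where the line through C parallel to XL meets line XJ ⇒ F = (1/2, 1/4)
F = X + t·(J−X) with t = 1/4, so XF:FJ = t:(1−t) = 1/4:3/4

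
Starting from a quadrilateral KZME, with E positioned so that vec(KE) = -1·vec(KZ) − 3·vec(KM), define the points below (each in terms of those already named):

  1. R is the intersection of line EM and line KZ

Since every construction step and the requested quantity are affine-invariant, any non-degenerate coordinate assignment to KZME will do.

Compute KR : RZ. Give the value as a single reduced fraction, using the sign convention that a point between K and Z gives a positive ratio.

KR:RZ = -1/5

Assign K = (0, 0), Z = (1, 0), M = (0, 1), E = (-1, -3) — the answer is frame-independent, so this choice is without loss of generality.
1. R is the intersection of line EM and line KZ ⇒ R = (-1/4, 0)
R = K + t·(Z−K) with t = -1/4, so KR:RZ = t:(1−t) = -1/4:5/4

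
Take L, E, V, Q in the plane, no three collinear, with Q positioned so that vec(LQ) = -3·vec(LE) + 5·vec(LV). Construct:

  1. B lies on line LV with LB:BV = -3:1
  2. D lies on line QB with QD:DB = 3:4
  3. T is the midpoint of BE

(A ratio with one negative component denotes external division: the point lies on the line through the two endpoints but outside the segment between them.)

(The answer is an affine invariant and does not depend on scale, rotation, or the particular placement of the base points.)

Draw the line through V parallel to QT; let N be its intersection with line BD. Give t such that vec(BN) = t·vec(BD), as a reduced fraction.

t = 49/8

Assign L = (0, 0), E = (1, 0), V = (0, 1), Q = (-3, 5) — the answer is frame-independent, so this choice is without loss of generality.
1. B lies on line LV with LB:BV = -3:1 ⇒ B = (0, 3/2)
2. D lies on line QB with QD:DB = 3:4 ⇒ D = (-12/7, 7/2)
3. T is the midpoint of BE ⇒ T = (1/2, 3/4)
through V parallel to QT: direction (7/2, -17/4); meets BD at N = (-21/2, 55/4)
N = B + t·(D−B) with t = 49/8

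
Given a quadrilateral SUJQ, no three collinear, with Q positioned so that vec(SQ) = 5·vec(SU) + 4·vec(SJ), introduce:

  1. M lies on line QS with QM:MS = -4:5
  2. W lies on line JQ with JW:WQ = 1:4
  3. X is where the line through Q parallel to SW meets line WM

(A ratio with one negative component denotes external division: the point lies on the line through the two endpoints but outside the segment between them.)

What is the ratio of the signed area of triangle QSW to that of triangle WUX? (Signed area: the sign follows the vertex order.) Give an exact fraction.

[QSW]:[WUX] = -25/48

Assign S = (0, 0), U = (1, 0), J = (0, 1), Q = (5, 4) — the answer is frame-independent, so this choice is without loss of generality.
1. M lies on line QS with QM:MS = -4:5 ⇒ M = (25, 20)
2. W lies on line JQ with JW:WQ = 1:4 ⇒ W = (1, 8/5)
3. X is where the line through Q parallel to SW meets line WM ⇒ X = (29/5, 132/25)
2·[QSW] = -4, 2·[WUX] = 192/25
[QSW]:[WUX] = -4:192/25 = -25/48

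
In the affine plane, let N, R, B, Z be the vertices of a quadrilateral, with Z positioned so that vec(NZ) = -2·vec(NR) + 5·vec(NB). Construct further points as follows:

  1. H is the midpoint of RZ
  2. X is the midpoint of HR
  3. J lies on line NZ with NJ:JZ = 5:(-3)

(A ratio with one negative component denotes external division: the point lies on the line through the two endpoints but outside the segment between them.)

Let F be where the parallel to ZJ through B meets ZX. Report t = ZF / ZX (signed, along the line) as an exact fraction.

Work in coordinates with N = (0, 0), R = (1, 0), B = (0, 1), Z = (-2, 5).
1. H is the midpoint of RZ ⇒ H = (-1/2, 5/2)
2. X is the midpoint of HR ⇒ X = (1/4, 5/4)
3. J lies on line NZ with NJ:JZ = 5:(-3) ⇒ J = (-5, 25/2)
through B parallel to ZJ: direction (-3, 15/2); meets ZX at F = (-4/5, 3)
F = Z + t·(X−Z) with t = 8/15

t = 8/15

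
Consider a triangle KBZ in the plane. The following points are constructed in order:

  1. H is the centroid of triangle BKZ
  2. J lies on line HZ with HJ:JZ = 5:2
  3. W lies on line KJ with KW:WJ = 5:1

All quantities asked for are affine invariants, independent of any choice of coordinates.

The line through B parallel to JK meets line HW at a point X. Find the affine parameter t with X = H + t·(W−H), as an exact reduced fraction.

Set K = (0, 0), B = (1, 0), Z = (0, 1); any affine frame gives the same invariant.
1. H is the centroid of triangle BKZ ⇒ H = (1/3, 1/3)
2. J lies on line HZ with HJ:JZ = 5:2 ⇒ J = (2/21, 17/21)
3. W lies on line KJ with KW:WJ = 5:1 ⇒ W = (5/63, 85/126)
through B parallel to JK: direction (-2/21, -17/21); meets HW at X = (33/35, -17/35)
X = H + t·(W−H) with t = -12/5

t = -12/5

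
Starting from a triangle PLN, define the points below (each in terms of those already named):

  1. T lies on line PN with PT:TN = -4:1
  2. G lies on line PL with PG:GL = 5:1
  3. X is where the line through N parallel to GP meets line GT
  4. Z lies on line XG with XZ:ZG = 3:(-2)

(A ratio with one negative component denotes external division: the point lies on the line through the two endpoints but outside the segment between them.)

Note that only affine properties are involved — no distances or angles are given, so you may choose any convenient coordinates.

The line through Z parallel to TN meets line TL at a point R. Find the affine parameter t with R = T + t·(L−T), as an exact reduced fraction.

t = 25/12

Assign P = (0, 0), L = (1, 0), N = (0, 1) — the answer is frame-independent, so this choice is without loss of generality.
1. T lies on line PN with PT:TN = -4:1 ⇒ T = (0, 4/3)
2. G lies on line PL with PG:GL = 5:1 ⇒ G = (5/6, 0)
3. X is where the line through N parallel to GP meets line GT ⇒ X = (5/24, 1)
4. Z lies on line XG with XZ:ZG = 3:(-2) ⇒ Z = (25/12, -2)
through Z parallel to TN: direction (0, -1/3); meets TL at R = (25/12, -13/9)
R = T + t·(L−T) with t = 25/12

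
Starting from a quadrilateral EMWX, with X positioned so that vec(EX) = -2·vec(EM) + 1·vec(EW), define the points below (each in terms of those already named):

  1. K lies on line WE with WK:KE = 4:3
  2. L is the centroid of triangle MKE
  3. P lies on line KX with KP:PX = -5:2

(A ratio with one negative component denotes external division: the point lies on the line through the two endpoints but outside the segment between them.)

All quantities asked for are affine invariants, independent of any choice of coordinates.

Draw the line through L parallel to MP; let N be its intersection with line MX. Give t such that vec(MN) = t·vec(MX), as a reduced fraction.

Choose coordinates E = (0, 0), M = (1, 0), W = (0, 1), X = (-2, 1).
1. K lies on line WE with WK:KE = 4:3 ⇒ K = (0, 3/7)
2. L is the centroid of triangle MKE ⇒ L = (1/3, 1/7)
3. P lies on line KX with KP:PX = -5:2 ⇒ P = (-10/3, 29/21)
through L parallel to MP: direction (-13/3, 29/21); meets MX at N = (23/4, -19/12)
N = M + t·(X−M) with t = -19/12

t = -19/12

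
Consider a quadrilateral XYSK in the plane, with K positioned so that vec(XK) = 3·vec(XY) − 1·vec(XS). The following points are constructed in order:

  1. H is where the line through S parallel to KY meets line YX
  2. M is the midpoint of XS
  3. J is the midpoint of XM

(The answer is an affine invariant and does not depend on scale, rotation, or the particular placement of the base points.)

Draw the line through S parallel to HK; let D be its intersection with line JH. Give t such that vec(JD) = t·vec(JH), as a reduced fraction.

t = 3/7

Work in coordinates with X = (0, 0), Y = (1, 0), S = (0, 1), K = (3, -1).
1. H is where the line through S parallel to KY meets line YX ⇒ H = (2, 0)
2. M is the midpoint of XS ⇒ M = (0, 1/2)
3. J is the midpoint of XM ⇒ J = (0, 1/4)
through S parallel to HK: direction (1, -1); meets JH at D = (6/7, 1/7)
D = J + t·(H−J) with t = 3/7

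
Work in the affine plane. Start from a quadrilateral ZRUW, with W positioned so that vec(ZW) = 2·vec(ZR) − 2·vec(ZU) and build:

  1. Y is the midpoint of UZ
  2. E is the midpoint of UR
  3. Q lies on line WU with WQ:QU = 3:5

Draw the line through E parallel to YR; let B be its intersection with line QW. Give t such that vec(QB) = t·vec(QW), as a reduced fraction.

Assign Z = (0, 0), R = (1, 0), U = (0, 1), W = (2, -2) — the answer is frame-independent, so this choice is without loss of generality.
1. Y is the midpoint of UZ ⇒ Y = (0, 1/2)
2. E is the midpoint of UR ⇒ E = (1/2, 1/2)
3. Q lies on line WU with WQ:QU = 3:5 ⇒ Q = (5/4, -7/8)
through E parallel to YR: direction (1, -1/2); meets QW at B = (1/4, 5/8)
B = Q + t·(W−Q) with t = -4/3

t = -4/3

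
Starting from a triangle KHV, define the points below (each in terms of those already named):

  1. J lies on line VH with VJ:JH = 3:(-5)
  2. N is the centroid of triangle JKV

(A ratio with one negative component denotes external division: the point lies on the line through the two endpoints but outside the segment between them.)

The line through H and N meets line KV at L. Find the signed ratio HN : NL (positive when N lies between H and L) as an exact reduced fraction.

HN:NL = -3

Set K = (0, 0), H = (1, 0), V = (0, 1); any affine frame gives the same invariant.
1. J lies on line VH with VJ:JH = 3:(-5) ⇒ J = (-3/2, 5/2)
2. N is the centroid of triangle JKV ⇒ N = (-1/2, 7/6)
line HN meets KV at L = (0, 7/9)
N = H + t·(L−H) with t = 3/2, so HN:NL = 3/2:-1/2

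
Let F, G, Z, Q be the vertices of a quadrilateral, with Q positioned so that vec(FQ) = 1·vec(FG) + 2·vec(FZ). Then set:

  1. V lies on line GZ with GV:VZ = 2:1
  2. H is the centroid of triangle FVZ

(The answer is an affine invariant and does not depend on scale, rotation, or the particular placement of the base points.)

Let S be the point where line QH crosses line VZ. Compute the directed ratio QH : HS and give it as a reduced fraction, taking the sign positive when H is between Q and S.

Work in coordinates with F = (0, 0), G = (1, 0), Z = (0, 1), Q = (1, 2).
1. V lies on line GZ with GV:VZ = 2:1 ⇒ V = (1/3, 2/3)
2. H is the centroid of triangle FVZ ⇒ H = (1/9, 5/9)
line QH meets VZ at S = (5/21, 16/21)
H = Q + t·(S−Q) with t = 7/6, so QH:HS = 7/6:-1/6

QH:HS = -7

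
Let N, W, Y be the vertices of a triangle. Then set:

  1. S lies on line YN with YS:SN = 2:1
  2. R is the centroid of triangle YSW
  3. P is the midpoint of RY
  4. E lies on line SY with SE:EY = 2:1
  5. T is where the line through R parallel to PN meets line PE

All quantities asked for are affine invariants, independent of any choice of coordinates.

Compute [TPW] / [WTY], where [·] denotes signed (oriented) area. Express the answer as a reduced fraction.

Assign N = (0, 0), W = (1, 0), Y = (0, 1) — the answer is frame-independent, so this choice is without loss of generality.
1. S lies on line YN with YS:SN = 2:1 ⇒ S = (0, 1/3)
2. R is the centroid of triangle YSW ⇒ R = (1/3, 4/9)
3. P is the midpoint of RY ⇒ P = (1/6, 13/18)
4. E lies on line SY with SE:EY = 2:1 ⇒ E = (0, 7/9)
5. T is where the line through R parallel to PN meets line PE ⇒ T = (8/21, 41/63)
2·[TPW] = 2/21, 2·[WTY] = 2/63
[TPW]:[WTY] = 2/21:2/63 = 3

[TPW]:[WTY] = 3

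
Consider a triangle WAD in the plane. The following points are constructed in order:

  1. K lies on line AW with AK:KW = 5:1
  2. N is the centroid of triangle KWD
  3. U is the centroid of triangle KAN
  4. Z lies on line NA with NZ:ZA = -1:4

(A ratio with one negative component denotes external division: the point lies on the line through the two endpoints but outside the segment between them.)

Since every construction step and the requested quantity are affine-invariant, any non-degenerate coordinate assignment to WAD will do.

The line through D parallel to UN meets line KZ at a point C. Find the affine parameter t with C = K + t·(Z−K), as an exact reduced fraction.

t = 51/10

Choose coordinates W = (0, 0), A = (1, 0), D = (0, 1).
1. K lies on line AW with AK:KW = 5:1 ⇒ K = (1/6, 0)
2. N is the centroid of triangle KWD ⇒ N = (1/18, 1/3)
3. U is the centroid of triangle KAN ⇒ U = (11/27, 1/9)
4. Z lies on line NA with NZ:ZA = -1:4 ⇒ Z = (-7/27, 4/9)
through D parallel to UN: direction (-19/54, 2/9); meets KZ at C = (-361/180, 34/15)
C = K + t·(Z−K) with t = 51/10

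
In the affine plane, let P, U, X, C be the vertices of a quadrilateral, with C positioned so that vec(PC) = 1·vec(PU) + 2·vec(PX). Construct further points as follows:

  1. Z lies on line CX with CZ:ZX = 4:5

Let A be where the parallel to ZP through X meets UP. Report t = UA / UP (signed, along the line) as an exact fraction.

t = 19/14

Set P = (0, 0), U = (1, 0), X = (0, 1), C = (1, 2); any affine frame gives the same invariant.
1. Z lies on line CX with CZ:ZX = 4:5 ⇒ Z = (5/9, 14/9)
through X parallel to ZP: direction (-5/9, -14/9); meets UP at A = (-5/14, 0)
A = U + t·(P−U) with t = 19/14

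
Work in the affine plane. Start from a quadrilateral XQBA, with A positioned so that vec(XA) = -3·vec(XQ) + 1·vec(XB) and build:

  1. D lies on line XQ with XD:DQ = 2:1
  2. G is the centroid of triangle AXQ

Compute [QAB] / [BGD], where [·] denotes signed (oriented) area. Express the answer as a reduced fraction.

Choose coordinates X = (0, 0), Q = (1, 0), B = (0, 1), A = (-3, 1).
1. D lies on line XQ with XD:DQ = 2:1 ⇒ D = (2/3, 0)
2. G is the centroid of triangle AXQ ⇒ G = (-2/3, 1/3)
2·[QAB] = -3, 2·[BGD] = 10/9
[QAB]:[BGD] = -3:10/9 = -27/10

[QAB]:[BGD] = -27/10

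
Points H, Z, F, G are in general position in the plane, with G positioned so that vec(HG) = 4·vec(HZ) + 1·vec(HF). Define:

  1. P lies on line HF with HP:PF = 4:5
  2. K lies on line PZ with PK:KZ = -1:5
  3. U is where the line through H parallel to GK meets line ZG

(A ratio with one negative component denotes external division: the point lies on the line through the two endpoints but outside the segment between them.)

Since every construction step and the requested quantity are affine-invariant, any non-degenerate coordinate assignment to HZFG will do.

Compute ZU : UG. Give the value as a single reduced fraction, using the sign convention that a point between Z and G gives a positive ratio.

Set H = (0, 0), Z = (1, 0), F = (0, 1), G = (4, 1); any affine frame gives the same invariant.
1. P lies on line HF with HP:PF = 4:5 ⇒ P = (0, 4/9)
2. K lies on line PZ with PK:KZ = -1:5 ⇒ K = (-1/4, 5/9)
3. U is where the line through H parallel to GK meets line ZG ⇒ U = (51/35, 16/105)
U = Z + t·(G−Z) with t = 16/105, so ZU:UG = t:(1−t) = 16/105:89/105

ZU:UG = 16/89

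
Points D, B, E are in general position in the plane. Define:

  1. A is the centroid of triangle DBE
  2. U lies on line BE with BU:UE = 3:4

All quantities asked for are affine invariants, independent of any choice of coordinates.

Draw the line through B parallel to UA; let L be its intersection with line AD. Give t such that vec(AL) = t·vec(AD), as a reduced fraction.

Set D = (0, 0), B = (1, 0), E = (0, 1); any affine frame gives the same invariant.
1. A is the centroid of triangle DBE ⇒ A = (1/3, 1/3)
2. U lies on line BE with BU:UE = 3:4 ⇒ U = (4/7, 3/7)
through B parallel to UA: direction (-5/21, -2/21); meets AD at L = (-2/3, -2/3)
L = A + t·(D−A) with t = 3

t = 3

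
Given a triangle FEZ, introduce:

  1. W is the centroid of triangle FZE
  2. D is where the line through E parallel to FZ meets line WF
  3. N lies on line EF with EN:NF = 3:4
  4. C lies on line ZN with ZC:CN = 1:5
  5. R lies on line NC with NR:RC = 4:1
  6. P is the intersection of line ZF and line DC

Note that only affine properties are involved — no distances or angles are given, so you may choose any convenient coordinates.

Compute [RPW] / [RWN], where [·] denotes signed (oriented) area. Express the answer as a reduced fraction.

Assign F = (0, 0), E = (1, 0), Z = (0, 1) — the answer is frame-independent, so this choice is without loss of generality.
1. W is the centroid of triangle FZE ⇒ W = (1/3, 1/3)
2. D is where the line through E parallel to FZ meets line WF ⇒ D = (1, 1)
3. N lies on line EF with EN:NF = 3:4 ⇒ N = (4/7, 0)
4. C lies on line ZN with ZC:CN = 1:5 ⇒ C = (2/21, 5/6)
5. R lies on line NC with NR:RC = 4:1 ⇒ R = (4/21, 2/3)
6. P is the intersection of line ZF and line DC ⇒ P = (0, 31/38)
2·[RPW] = 101/2394, 2·[RWN] = 2/63
[RPW]:[RWN] = 101/2394:2/63 = 101/76

[RPW]:[RWN] = 101/76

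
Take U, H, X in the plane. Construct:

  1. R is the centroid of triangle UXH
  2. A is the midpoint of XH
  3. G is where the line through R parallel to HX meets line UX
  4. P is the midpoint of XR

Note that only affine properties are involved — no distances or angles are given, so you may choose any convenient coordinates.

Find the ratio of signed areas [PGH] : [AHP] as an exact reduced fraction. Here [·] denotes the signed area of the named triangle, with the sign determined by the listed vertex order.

Choose coordinates U = (0, 0), H = (1, 0), X = (0, 1).
1. R is the centroid of triangle UXH ⇒ R = (1/3, 1/3)
2. A is the midpoint of XH ⇒ A = (1/2, 1/2)
3. G is where the line through R parallel to HX meets line UX ⇒ G = (0, 2/3)
4. P is the midpoint of XR ⇒ P = (1/6, 2/3)
2·[PGH] = 1/9, 2·[AHP] = -1/12
[PGH]:[AHP] = 1/9:-1/12 = -4/3

[PGH]:[AHP] = -4/3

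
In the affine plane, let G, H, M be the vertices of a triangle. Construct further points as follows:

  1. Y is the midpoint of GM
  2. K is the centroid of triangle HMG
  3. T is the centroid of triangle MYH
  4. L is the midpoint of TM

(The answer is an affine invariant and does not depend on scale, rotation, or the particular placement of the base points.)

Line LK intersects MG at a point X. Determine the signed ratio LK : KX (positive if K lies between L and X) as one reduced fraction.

LK:KX = -1/2

Work in coordinates with G = (0, 0), H = (1, 0), M = (0, 1).
1. Y is the midpoint of GM ⇒ Y = (0, 1/2)
2. K is the centroid of triangle HMG ⇒ K = (1/3, 1/3)
3. T is the centroid of triangle MYH ⇒ T = (1/3, 1/2)
4. L is the midpoint of TM ⇒ L = (1/6, 3/4)
line LK meets MG at X = (0, 7/6)
K = L + t·(X−L) with t = -1, so LK:KX = -1:2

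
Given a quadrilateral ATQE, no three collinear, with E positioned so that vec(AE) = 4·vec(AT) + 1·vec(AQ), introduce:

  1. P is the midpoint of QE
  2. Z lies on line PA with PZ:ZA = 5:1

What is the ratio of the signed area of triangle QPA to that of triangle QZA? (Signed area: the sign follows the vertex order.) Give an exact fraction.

Set A = (0, 0), T = (1, 0), Q = (0, 1), E = (4, 1); any affine frame gives the same invariant.
1. P is the midpoint of QE ⇒ P = (2, 1)
2. Z lies on line PA with PZ:ZA = 5:1 ⇒ Z = (1/3, 1/6)
2·[QPA] = -2, 2·[QZA] = -1/3
[QPA]:[QZA] = -2:-1/3 = 6

[QPA]:[QZA] = 6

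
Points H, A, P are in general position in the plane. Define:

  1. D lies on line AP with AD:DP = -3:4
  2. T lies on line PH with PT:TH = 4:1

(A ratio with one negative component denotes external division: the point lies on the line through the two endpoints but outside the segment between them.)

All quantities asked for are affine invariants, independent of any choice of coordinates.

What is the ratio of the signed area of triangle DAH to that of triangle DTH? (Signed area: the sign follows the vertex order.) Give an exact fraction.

Assign H = (0, 0), A = (1, 0), P = (0, 1) — the answer is frame-independent, so this choice is without loss of generality.
1. D lies on line AP with AD:DP = -3:4 ⇒ D = (4, -3)
2. T lies on line PH with PT:TH = 4:1 ⇒ T = (0, 1/5)
2·[DAH] = 3, 2·[DTH] = 4/5
[DAH]:[DTH] = 3:4/5 = 15/4

[DAH]:[DTH] = 15/4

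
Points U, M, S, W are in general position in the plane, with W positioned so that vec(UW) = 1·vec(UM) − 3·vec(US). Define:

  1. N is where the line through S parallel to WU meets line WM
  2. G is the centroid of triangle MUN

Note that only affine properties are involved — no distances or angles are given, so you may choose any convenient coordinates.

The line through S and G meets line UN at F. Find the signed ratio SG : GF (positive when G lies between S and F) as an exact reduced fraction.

SG:GF = 1/2

Work in coordinates with U = (0, 0), M = (1, 0), S = (0, 1), W = (1, -3).
1. N is where the line through S parallel to WU meets line WM ⇒ N = (1, -2)
2. G is the centroid of triangle MUN ⇒ G = (2/3, -2/3)
line SG meets UN at F = (2, -4)
G = S + t·(F−S) with t = 1/3, so SG:GF = 1/3:2/3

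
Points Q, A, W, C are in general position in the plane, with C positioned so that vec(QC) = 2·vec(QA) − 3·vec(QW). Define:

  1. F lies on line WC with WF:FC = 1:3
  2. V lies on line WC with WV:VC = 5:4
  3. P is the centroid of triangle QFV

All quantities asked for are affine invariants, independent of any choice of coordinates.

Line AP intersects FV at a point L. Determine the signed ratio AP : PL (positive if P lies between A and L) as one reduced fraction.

Choose coordinates Q = (0, 0), A = (1, 0), W = (0, 1), C = (2, -3).
1. F lies on line WC with WF:FC = 1:3 ⇒ F = (1/2, 0)
2. V lies on line WC with WV:VC = 5:4 ⇒ V = (10/9, -11/9)
3. P is the centroid of triangle QFV ⇒ P = (29/54, -11/27)
line AP meets FV at L = (47/72, -11/36)
P = A + t·(L−A) with t = 4/3, so AP:PL = 4/3:-1/3

AP:PL = -4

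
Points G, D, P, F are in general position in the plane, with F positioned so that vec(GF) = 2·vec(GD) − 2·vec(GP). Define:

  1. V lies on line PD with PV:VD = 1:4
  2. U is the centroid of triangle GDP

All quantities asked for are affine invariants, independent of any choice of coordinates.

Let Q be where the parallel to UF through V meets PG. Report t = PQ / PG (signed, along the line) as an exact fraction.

t = -2/25

Work in coordinates with G = (0, 0), D = (1, 0), P = (0, 1), F = (2, -2).
1. V lies on line PD with PV:VD = 1:4 ⇒ V = (1/5, 4/5)
2. U is the centroid of triangle GDP ⇒ U = (1/3, 1/3)
through V parallel to UF: direction (5/3, -7/3); meets PG at Q = (0, 27/25)
Q = P + t·(G−P) with t = -2/25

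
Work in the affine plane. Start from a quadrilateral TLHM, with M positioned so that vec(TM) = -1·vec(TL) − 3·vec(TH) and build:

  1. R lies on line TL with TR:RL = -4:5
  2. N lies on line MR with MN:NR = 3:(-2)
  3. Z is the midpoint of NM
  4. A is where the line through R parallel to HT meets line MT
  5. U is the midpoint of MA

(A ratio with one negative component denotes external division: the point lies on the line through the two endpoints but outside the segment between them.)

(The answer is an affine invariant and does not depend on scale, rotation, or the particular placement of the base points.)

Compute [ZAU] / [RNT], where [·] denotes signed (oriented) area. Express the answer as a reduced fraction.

[ZAU]:[RNT] = -9/8

Set T = (0, 0), L = (1, 0), H = (0, 1), M = (-1, -3); any affine frame gives the same invariant.
1. R lies on line TL with TR:RL = -4:5 ⇒ R = (-4, 0)
2. N lies on line MR with MN:NR = 3:(-2) ⇒ N = (-10, 6)
3. Z is the midpoint of NM ⇒ Z = (-11/2, 3/2)
4. A is where the line through R parallel to HT meets line MT ⇒ A = (-4, -12)
5. U is the midpoint of MA ⇒ U = (-5/2, -15/2)
2·[ZAU] = 27, 2·[RNT] = -24
[ZAU]:[RNT] = 27:-24 = -9/8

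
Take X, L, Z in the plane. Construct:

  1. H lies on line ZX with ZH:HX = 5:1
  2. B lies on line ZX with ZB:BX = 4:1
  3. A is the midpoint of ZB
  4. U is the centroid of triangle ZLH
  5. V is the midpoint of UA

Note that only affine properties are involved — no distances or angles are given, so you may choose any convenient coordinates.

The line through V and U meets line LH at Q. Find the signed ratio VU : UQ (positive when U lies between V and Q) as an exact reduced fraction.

VU:UQ = 7/25

Choose coordinates X = (0, 0), L = (1, 0), Z = (0, 1).
1. H lies on line ZX with ZH:HX = 5:1 ⇒ H = (0, 1/6)
2. B lies on line ZX with ZB:BX = 4:1 ⇒ B = (0, 1/5)
3. A is the midpoint of ZB ⇒ A = (0, 3/5)
4. U is the centroid of triangle ZLH ⇒ U = (1/3, 7/18)
5. V is the midpoint of UA ⇒ V = (1/6, 89/180)
line VU meets LH at Q = (13/14, 1/84)
U = V + t·(Q−V) with t = 7/32, so VU:UQ = 7/32:25/32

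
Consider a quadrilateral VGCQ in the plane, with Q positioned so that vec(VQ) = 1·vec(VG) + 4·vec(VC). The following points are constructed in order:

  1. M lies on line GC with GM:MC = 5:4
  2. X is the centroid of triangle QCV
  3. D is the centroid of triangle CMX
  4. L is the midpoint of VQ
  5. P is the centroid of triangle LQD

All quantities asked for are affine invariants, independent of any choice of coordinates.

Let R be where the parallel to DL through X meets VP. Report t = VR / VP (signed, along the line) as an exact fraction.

t = 15/4

Choose coordinates V = (0, 0), G = (1, 0), C = (0, 1), Q = (1, 4).
1. M lies on line GC with GM:MC = 5:4 ⇒ M = (4/9, 5/9)
2. X is the centroid of triangle QCV ⇒ X = (1/3, 5/3)
3. D is the centroid of triangle CMX ⇒ D = (7/27, 29/27)
4. L is the midpoint of VQ ⇒ L = (1/2, 2)
5. P is the centroid of triangle LQD ⇒ P = (95/162, 191/81)
through X parallel to DL: direction (13/54, 25/27); meets VP at R = (475/216, 955/108)
R = V + t·(P−V) with t = 15/4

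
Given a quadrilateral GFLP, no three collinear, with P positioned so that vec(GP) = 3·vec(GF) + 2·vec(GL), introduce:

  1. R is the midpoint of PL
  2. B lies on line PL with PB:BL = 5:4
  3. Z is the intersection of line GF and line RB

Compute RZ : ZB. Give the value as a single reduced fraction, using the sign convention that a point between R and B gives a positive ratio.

Choose coordinates G = (0, 0), F = (1, 0), L = (0, 1), P = (3, 2).
1. R is the midpoint of PL ⇒ R = (3/2, 3/2)
2. B lies on line PL with PB:BL = 5:4 ⇒ B = (4/3, 13/9)
3. Z is the intersection of line GF and line RB ⇒ Z = (-3, 0)
Z = R + t·(B−R) with t = 27, so RZ:ZB = t:(1−t) = 27:-26

RZ:ZB = -27/26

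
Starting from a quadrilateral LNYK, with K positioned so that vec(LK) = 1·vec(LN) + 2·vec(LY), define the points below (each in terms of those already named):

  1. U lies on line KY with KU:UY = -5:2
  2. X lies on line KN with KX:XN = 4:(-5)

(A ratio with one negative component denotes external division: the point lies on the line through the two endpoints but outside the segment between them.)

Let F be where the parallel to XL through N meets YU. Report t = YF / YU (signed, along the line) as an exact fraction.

t = -11/6

Choose coordinates L = (0, 0), N = (1, 0), Y = (0, 1), K = (1, 2).
1. U lies on line KY with KU:UY = -5:2 ⇒ U = (-2/3, 1/3)
2. X lies on line KN with KX:XN = 4:(-5) ⇒ X = (1, 10)
through N parallel to XL: direction (-1, -10); meets YU at F = (11/9, 20/9)
F = Y + t·(U−Y) with t = -11/6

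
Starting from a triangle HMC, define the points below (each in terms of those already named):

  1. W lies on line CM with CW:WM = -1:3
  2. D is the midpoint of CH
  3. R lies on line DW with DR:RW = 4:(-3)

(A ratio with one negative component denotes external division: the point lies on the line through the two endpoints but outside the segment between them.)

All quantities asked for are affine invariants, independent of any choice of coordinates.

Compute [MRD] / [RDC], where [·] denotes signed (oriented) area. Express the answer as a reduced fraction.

Set H = (0, 0), M = (1, 0), C = (0, 1); any affine frame gives the same invariant.
1. W lies on line CM with CW:WM = -1:3 ⇒ W = (-1/2, 3/2)
2. D is the midpoint of CH ⇒ D = (0, 1/2)
3. R lies on line DW with DR:RW = 4:(-3) ⇒ R = (-2, 9/2)
2·[MRD] = 3, 2·[RDC] = 1
[MRD]:[RDC] = 3:1 = 3

[MRD]:[RDC] = 3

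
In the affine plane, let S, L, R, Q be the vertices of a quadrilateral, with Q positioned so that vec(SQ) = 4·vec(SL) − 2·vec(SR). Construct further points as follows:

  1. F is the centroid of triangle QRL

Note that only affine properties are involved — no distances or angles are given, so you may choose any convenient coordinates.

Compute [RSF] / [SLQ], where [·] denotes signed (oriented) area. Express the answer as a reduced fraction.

[RSF]:[SLQ] = -5/6

Set S = (0, 0), L = (1, 0), R = (0, 1), Q = (4, -2); any affine frame gives the same invariant.
1. F is the centroid of triangle QRL ⇒ F = (5/3, -1/3)
2·[RSF] = 5/3, 2·[SLQ] = -2
[RSF]:[SLQ] = 5/3:-2 = -5/6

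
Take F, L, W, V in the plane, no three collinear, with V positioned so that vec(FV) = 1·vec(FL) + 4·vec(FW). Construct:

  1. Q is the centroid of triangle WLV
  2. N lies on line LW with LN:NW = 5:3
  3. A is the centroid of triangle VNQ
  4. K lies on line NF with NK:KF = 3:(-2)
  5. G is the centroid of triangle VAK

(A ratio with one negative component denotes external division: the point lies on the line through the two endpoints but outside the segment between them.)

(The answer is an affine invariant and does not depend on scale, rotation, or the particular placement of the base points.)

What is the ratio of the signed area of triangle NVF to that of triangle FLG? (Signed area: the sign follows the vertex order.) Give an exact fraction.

Set F = (0, 0), L = (1, 0), W = (0, 1), V = (1, 4); any affine frame gives the same invariant.
1. Q is the centroid of triangle WLV ⇒ Q = (2/3, 5/3)
2. N lies on line LW with LN:NW = 5:3 ⇒ N = (3/8, 5/8)
3. A is the centroid of triangle VNQ ⇒ A = (49/72, 151/72)
4. K lies on line NF with NK:KF = 3:(-2) ⇒ K = (-3/4, -5/4)
5. G is the centroid of triangle VAK ⇒ G = (67/216, 349/216)
2·[NVF] = 7/8, 2·[FLG] = 349/216
[NVF]:[FLG] = 7/8:349/216 = 189/349

[NVF]:[FLG] = 189/349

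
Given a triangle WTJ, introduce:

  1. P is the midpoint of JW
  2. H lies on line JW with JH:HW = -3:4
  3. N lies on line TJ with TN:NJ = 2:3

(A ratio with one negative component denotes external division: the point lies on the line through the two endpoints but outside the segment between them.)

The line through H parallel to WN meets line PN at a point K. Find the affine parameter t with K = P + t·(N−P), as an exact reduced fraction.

Choose coordinates W = (0, 0), T = (1, 0), J = (0, 1).
1. P is the midpoint of JW ⇒ P = (0, 1/2)
2. H lies on line JW with JH:HW = -3:4 ⇒ H = (0, 4)
3. N lies on line TJ with TN:NJ = 2:3 ⇒ N = (3/5, 2/5)
through H parallel to WN: direction (3/5, 2/5); meets PN at K = (-21/5, 6/5)
K = P + t·(N−P) with t = -7

t = -7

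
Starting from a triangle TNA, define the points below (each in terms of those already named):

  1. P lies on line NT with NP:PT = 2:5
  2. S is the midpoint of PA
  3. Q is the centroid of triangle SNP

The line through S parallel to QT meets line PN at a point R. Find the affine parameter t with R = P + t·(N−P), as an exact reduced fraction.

Choose coordinates T = (0, 0), N = (1, 0), A = (0, 1).
1. P lies on line NT with NP:PT = 2:5 ⇒ P = (5/7, 0)
2. S is the midpoint of PA ⇒ S = (5/14, 1/2)
3. Q is the centroid of triangle SNP ⇒ Q = (29/42, 1/6)
through S parallel to QT: direction (-29/42, -1/6); meets PN at R = (-12/7, 0)
R = P + t·(N−P) with t = -17/2

t = -17/2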